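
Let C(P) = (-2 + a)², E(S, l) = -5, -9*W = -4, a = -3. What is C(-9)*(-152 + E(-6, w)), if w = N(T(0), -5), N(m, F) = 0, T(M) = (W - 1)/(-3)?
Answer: -3925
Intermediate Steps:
W = 4/9 (W = -⅑*(-4) = 4/9 ≈ 0.44444)
T(M) = 5/27 (T(M) = (4/9 - 1)/(-3) = -⅓*(-5/9) = 5/27)
w = 0
C(P) = 25 (C(P) = (-2 - 3)² = (-5)² = 25)
C(-9)*(-152 + E(-6, w)) = 25*(-152 - 5) = 25*(-157) = -3925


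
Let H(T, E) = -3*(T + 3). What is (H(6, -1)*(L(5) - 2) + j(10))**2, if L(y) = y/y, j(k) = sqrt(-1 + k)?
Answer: 900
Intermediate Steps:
H(T, E) = -9 - 3*T (H(T, E) = -3*(3 + T) = -9 - 3*T)
L(y) = 1
(H(6, -1)*(L(5) - 2) + j(10))**2 = ((-9 - 3*6)*(1 - 2) + sqrt(-1 + 10))**2 = ((-9 - 18)*(-1) + sqrt(9))**2 = (-27*(-1) + 3)**2 = (27 + 3)**2 = 30**2 = 900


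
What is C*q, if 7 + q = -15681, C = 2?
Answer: -31376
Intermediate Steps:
q = -15688 (q = -7 - 15681 = -15688)
C*q = 2*(-15688) = -31376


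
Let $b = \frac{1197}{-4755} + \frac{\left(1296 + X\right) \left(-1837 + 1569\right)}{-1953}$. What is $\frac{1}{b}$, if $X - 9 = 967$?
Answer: $\frac{3095505}{964320913} \approx 0.00321$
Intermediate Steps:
$X = 976$ ($X = 9 + 967 = 976$)
$b = \frac{964320913}{3095505}$ ($b = \frac{1197}{-4755} + \frac{\left(1296 + 976\right) \left(-1837 + 1569\right)}{-1953} = 1197 \left(- \frac{1}{4755}\right) + 2272 \left(-268\right) \left(- \frac{1}{1953}\right) = - \frac{399}{1585} - - \frac{608896}{1953} = - \frac{399}{1585} + \frac{608896}{1953} = \frac{964320913}{3095505} \approx 311.52$)
$\frac{1}{b} = \frac{1}{\frac{964320913}{3095505}} = \frac{3095505}{964320913}$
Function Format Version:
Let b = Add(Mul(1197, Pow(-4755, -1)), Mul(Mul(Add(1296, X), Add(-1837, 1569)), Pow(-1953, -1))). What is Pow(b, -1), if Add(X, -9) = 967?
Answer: Rational(3095505, 964320913) ≈ 0.0032100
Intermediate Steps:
X = 976 (X = Add(9, 967) = 976)
b = Rational(964320913, 3095505) (b = Add(Mul(1197, Pow(-4755, -1)), Mul(Mul(Add(1296, 976), Add(-1837, 1569)), Pow(-1953, -1))) = Add(Mul(1197, Rational(-1, 4755)), Mul(Mul(2272, -268), Rational(-1, 1953))) = Add(Rational(-399, 1585), Mul(-608896, Rational(-1, 1953))) = Add(Rational(-399, 1585), Rational(608896, 1953)) = Rational(964320913, 3095505) ≈ 311.52)
Pow(b, -1) = Pow(Rational(964320913, 3095505), -1) = Rational(3095505, 964320913)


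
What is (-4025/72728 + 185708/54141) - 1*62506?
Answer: -246108252645989/3937566648 ≈ -62503.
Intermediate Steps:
(-4025/72728 + 185708/54141) - 1*62506 = (-4025*1/72728 + 185708*(1/54141)) - 62506 = (-4025/72728 + 185708/54141) - 62506 = 13288253899/3937566648 - 62506 = -246108252645989/3937566648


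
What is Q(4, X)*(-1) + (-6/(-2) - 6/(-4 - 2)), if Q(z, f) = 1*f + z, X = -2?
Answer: 2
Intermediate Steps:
Q(z, f) = f + z
Q(4, X)*(-1) + (-6/(-2) - 6/(-4 - 2)) = (-2 + 4)*(-1) + (-6/(-2) - 6/(-4 - 2)) = 2*(-1) + (-6*(-½) - 6/(-6)) = -2 + (3 - 6*(-⅙)) = -2 + (3 + 1) = -2 + 4 = 2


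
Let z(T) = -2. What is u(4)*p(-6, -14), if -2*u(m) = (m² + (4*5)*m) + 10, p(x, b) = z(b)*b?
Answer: -1484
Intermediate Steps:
p(x, b) = -2*b
u(m) = -5 - 10*m - m²/2 (u(m) = -((m² + (4*5)*m) + 10)/2 = -((m² + 20*m) + 10)/2 = -(10 + m² + 20*m)/2 = -5 - 10*m - m²/2)
u(4)*p(-6, -14) = (-5 - 10*4 - ½*4²)*(-2*(-14)) = (-5 - 40 - ½*16)*28 = (-5 - 40 - 8)*28 = -53*28 = -1484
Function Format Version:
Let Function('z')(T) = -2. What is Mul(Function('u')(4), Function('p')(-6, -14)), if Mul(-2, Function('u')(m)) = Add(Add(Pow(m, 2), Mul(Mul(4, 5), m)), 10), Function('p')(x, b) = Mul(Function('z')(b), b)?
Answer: -1484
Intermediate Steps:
Function('p')(x, b) = Mul(-2, b)
Function('u')(m) = Add(-5, Mul(-10, m), Mul(Rational(-1, 2), Pow(m, 2))) (Function('u')(m) = Mul(Rational(-1, 2), Add(Add(Pow(m, 2), Mul(Mul(4, 5), m)), 10)) = Mul(Rational(-1, 2), Add(Add(Pow(m, 2), Mul(20, m)), 10)) = Mul(Rational(-1, 2), Add(10, Pow(m, 2), Mul(20, m))) = Add(-5, Mul(-10, m), Mul(Rational(-1, 2), Pow(m, 2))))
Mul(Function('u')(4), Function('p')(-6, -14)) = Mul(Add(-5, Mul(-10, 4), Mul(Rational(-1, 2), Pow(4, 2))), Mul(-2, -14)) = Mul(Add(-5, -40, Mul(Rational(-1, 2), 16)), 28) = Mul(Add(-5, -40, -8), 28) = Mul(-53, 28) = -1484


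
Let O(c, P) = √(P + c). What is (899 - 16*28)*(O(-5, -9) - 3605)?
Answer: -1625855 + 451*I*√14 ≈ -1.6259e+6 + 1687.5*I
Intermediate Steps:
(899 - 16*28)*(O(-5, -9) - 3605) = (899 - 16*28)*(√(-9 - 5) - 3605) = (899 - 448)*(√(-14) - 3605) = 451*(I*√14 - 3605) = 451*(-3605 + I*√14) = -1625855 + 451*I*√14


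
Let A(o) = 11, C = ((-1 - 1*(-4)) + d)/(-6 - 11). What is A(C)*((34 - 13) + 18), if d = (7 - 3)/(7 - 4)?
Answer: 429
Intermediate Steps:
d = 4/3 ≈ 1.3333
C = -13/51 (C = ((-1 - 1*(-4)) + 4/3)/(-6 - 11) = ((-1 + 4) + 4/3)/(-17) = (3 + 4/3)*(-1/17) = (13/3)*(-1/17) = -13/51 ≈ -0.25490)
A(C)*((34 - 13) + 18) = 11*((34 - 13) + 18) = 11*(21 + 18) = 11*39 = 429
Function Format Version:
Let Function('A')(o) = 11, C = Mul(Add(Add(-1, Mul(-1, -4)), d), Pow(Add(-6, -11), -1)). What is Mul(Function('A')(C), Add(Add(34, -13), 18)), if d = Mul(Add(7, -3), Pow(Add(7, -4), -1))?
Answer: 429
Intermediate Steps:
d = Rational(4, 3) (d = Mul(4, Pow(3, -1)) = Mul(4, Rational(1, 3)) = Rational(4, 3) ≈ 1.3333)
C = Rational(-13, 51) (C = Mul(Add(Add(-1, Mul(-1, -4)), Rational(4, 3)), Pow(Add(-6, -11), -1)) = Mul(Add(Add(-1, 4), Rational(4, 3)), Pow(-17, -1)) = Mul(Add(3, Rational(4, 3)), Rational(-1, 17)) = Mul(Rational(13, 3), Rational(-1, 17)) = Rational(-13, 51) ≈ -0.25490)
Mul(Function('A')(C), Add(Add(34, -13), 18)) = Mul(11, Add(Add(34, -13), 18)) = Mul(11, Add(21, 18)) = Mul(11, 39) = 429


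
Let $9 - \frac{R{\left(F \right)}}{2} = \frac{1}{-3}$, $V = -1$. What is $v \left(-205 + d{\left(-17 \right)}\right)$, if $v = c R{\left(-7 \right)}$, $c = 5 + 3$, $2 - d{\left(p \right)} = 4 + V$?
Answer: $- \frac{92288}{3} \approx -30763.0$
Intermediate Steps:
$R{\left(F \right)} = \frac{56}{3}$ ($R{\left(F \right)} = 18 - \frac{2}{-3} = 18 - - \frac{2}{3} = 18 + \frac{2}{3} = \frac{56}{3}$)
$d{\left(p \right)} = -1$ ($d{\left(p \right)} = 2 - \left(4 - 1\right) = 2 - 3 = -1$)
$c = 8$
$v = \frac{448}{3}$ ($v = 8 \cdot \frac{56}{3} = \frac{448}{3} \approx 149.33$)
$v \left(-205 + d{\left(-17 \right)}\right) = \frac{448 \left(-205 - 1\right)}{3} = \frac{448}{3} \left(-206\right) = - \frac{92288}{3}$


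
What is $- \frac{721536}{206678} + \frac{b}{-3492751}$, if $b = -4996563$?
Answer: $- \frac{39143840469}{18996705031} \approx -2.0606$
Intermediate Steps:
$- \frac{721536}{206678} + \frac{b}{-3492751} = - \frac{721536}{206678} - \frac{4996563}{-3492751} = \left(-721536\right) \frac{1}{206678} - - \frac{262977}{183829} = - \frac{360768}{103339} + \frac{262977}{183829} = - \frac{39143840469}{18996705031}$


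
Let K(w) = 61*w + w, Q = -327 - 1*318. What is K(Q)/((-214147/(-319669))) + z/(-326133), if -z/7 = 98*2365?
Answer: -4168794423028900/69840403551 ≈ -59690.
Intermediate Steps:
Q = -645 (Q = -327 - 318 = -645)
z = -1622390 (z = -686*2365 = -7*231770 = -1622390)
K(w) = 62*w
K(Q)/((-214147/(-319669))) + z/(-326133) = (62*(-645))/((-214147/(-319669))) - 1622390/(-326133) = -39990/((-214147*(-1/319669))) - 1622390*(-1/326133) = -39990/214147/319669 + 1622390/326133 = -39990*319669/214147 + 1622390/326133 = -12783563310/214147 + 1622390/326133 = -4168794423028900/69840403551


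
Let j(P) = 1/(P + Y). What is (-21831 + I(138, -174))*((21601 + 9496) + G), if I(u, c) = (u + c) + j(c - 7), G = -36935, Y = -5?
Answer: 3957446899/31 ≈ 1.2766e+8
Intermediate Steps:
j(P) = 1/(-5 + P) (j(P) = 1/(P - 5) = 1/(-5 + P))
I(u, c) = c + u + 1/(-12 + c) (I(u, c) = (u + c) + 1/(-5 + (c - 7)) = (c + u) + 1/(-5 + (-7 + c)) = (c + u) + 1/(-12 + c) = c + u + 1/(-12 + c))
(-21831 + I(138, -174))*((21601 + 9496) + G) = (-21831 + (1 + (-12 - 174)*(-174 + 138))/(-12 - 174))*((21601 + 9496) - 36935) = (-21831 + (1 - 186*(-36))/(-186))*(31097 - 36935) = (-21831 - (1 + 6696)/186)*(-5838) = (-21831 - 1/186*6697)*(-5838) = (-21831 - 6697/186)*(-5838) = -4067263/186*(-5838) = 3957446899/31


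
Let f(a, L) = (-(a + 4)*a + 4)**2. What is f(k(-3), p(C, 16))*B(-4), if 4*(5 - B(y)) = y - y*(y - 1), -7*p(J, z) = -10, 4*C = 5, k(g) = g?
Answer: 539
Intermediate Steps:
C = 5/4 (C = (1/4)*5 = 5/4 ≈ 1.2500)
p(J, z) = 10/7 (p(J, z) = -1/7*(-10) = 10/7)
B(y) = 5 - y/4 + y*(-1 + y)/4 (B(y) = 5 - (y - y*(y - 1))/4 = 5 - (y - y*(-1 + y))/4 = 5 + (-y/4 + y*(-1 + y)/4) = 5 - y/4 + y*(-1 + y)/4)
f(a, L) = (4 - a*(4 + a))**2 (f(a, L) = (-(4 + a)*a + 4)**2 = (-a*(4 + a) + 4)**2 = (4 - a*(4 + a))**2)
f(k(-3), p(C, 16))*B(-4) = (-4 + (-3)**2 + 4*(-3))**2*(5 - 1/2*(-4) + (1/4)*(-4)**2) = (-4 + 9 - 12)**2*(5 + 2 + (1/4)*16) = (-7)**2*(5 + 2 + 4) = 49*11 = 539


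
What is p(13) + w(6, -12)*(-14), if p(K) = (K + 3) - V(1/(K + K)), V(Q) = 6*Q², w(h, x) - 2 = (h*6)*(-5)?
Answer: 847701/338 ≈ 2508.0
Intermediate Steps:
w(h, x) = 2 - 30*h (w(h, x) = 2 + (h*6)*(-5) = 2 + (6*h)*(-5) = 2 - 30*h)
p(K) = 3 + K - 3/(2*K²) (p(K) = (K + 3) - 6*(1/(K + K))² = (3 + K) - 6*(1/(2*K))² = (3 + K) - 6*1/(4*K²) = (3 + K) - 3/(2*K²) = 3 + K - 3/(2*K²))
p(13) + w(6, -12)*(-14) = (3 + 13 - 3/2/13²) + (2 - 30*6)*(-14) = (3 + 13 - 3/2*1/169) + (2 - 180)*(-14) = (3 + 13 - 3/338) - 178*(-14) = 5405/338 + 2492 = 847701/338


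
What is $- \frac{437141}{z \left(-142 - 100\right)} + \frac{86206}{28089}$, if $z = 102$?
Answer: $\frac{4802254151}{231116292} \approx 20.779$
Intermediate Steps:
$- \frac{437141}{z \left(-142 - 100\right)} + \frac{86206}{28089} = - \frac{437141}{102 \left(-142 - 100\right)} + \frac{86206}{28089} = - \frac{437141}{102 \left(-242\right)} + 86206 \cdot \frac{1}{28089} = - \frac{437141}{-24684} + \frac{86206}{28089} = \left(-437141\right) \left(- \frac{1}{24684}\right) + \frac{86206}{28089} = \frac{437141}{24684} + \frac{86206}{28089} = \frac{4802254151}{231116292}$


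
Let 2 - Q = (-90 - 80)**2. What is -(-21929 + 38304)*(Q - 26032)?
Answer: 899478750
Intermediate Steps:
Q = -28898 (Q = 2 - (-90 - 80)**2 = 2 - 1*(-170)**2 = 2 - 1*28900 = 2 - 28900 = -28898)
-(-21929 + 38304)*(Q - 26032) = -(-21929 + 38304)*(-28898 - 26032) = -16375*(-54930) = -1*(-899478750) = 899478750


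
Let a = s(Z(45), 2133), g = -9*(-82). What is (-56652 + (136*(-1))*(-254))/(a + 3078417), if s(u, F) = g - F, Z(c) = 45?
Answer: -11054/1538511 ≈ -0.0071849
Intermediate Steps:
g = 738
s(u, F) = 738 - F
a = -1395 (a = 738 - 1*2133 = 738 - 2133 = -1395)
(-56652 + (136*(-1))*(-254))/(a + 3078417) = (-56652 + (136*(-1))*(-254))/(-1395 + 3078417) = (-56652 - 136*(-254))/3077022 = (-56652 + 34544)*(1/3077022) = -22108*1/3077022 = -11054/1538511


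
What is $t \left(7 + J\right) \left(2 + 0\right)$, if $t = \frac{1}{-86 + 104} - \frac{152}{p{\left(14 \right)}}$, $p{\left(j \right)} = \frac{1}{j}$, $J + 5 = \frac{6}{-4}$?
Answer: $- \frac{38303}{18} \approx -2127.9$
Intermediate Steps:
$J = - \frac{13}{2}$ ($J = -5 + \frac{6}{-4} = -5 + 6 \left(- \frac{1}{4}\right) = -5 - \frac{3}{2} = - \frac{13}{2} \approx -6.5$)
$t = - \frac{38303}{18}$ ($t = \frac{1}{-86 + 104} - \frac{152}{\frac{1}{14}} = \frac{1}{18} - 152 \frac{1}{\frac{1}{14}} = \frac{1}{18} - 2128 = - \frac{38303}{18} \approx -2127.9$)
$t \left(7 + J\right) \left(2 + 0\right) = - \frac{38303 \left(7 - \frac{13}{2}\right) \left(2 + 0\right)}{18} = - \frac{38303 \cdot \frac{1}{2} \cdot 2}{18} = \left(- \frac{38303}{18}\right) 1 = - \frac{38303}{18}$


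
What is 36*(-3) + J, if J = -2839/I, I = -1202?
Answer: -126977/1202 ≈ -105.64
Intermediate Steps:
J = 2839/1202 (J = -2839/(-1202) = -2839*(-1/1202) = 2839/1202 ≈ 2.3619)
36*(-3) + J = 36*(-3) + 2839/1202 = -108 + 2839/1202 = -126977/1202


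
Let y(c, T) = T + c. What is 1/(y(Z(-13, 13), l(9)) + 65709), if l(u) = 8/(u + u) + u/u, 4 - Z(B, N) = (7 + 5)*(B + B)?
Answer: 9/594238 ≈ 1.5145e-5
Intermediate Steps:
Z(B, N) = 4 - 24*B (Z(B, N) = 4 - (7 + 5)*(B + B) = 4 - 12*2*B = 4 - 24*B)
l(u) = 1 + 4/u (l(u) = 8/((2*u)) + 1 = 8*(1/(2*u)) + 1 = 4/u + 1 = 1 + 4/u)
1/(y(Z(-13, 13), l(9)) + 65709) = 1/(((4 + 9)/9 + (4 - 24*(-13))) + 65709) = 1/(((⅑)*13 + (4 + 312)) + 65709) = 1/((13/9 + 316) + 65709) = 1/(2857/9 + 65709) = 1/(594238/9) = 9/594238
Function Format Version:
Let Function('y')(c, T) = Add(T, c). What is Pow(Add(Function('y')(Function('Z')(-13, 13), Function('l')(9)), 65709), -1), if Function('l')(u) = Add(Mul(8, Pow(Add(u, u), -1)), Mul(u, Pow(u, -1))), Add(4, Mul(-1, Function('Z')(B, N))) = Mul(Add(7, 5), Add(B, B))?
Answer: Rational(9, 594238) ≈ 1.5145e-5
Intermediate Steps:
Function('Z')(B, N) = Add(4, Mul(-24, B)) (Function('Z')(B, N) = Add(4, Mul(-1, Mul(Add(7, 5), Add(B, B)))) = Add(4, Mul(-1, Mul(12, Mul(2, B)))) = Add(4, Mul(-1, Mul(24, B))) = Add(4, Mul(-24, B)))
Function('l')(u) = Add(1, Mul(4, Pow(u, -1))) (Function('l')(u) = Add(Mul(8, Pow(Mul(2, u), -1)), 1) = Add(Mul(8, Mul(Rational(1, 2), Pow(u, -1))), 1) = Add(Mul(4, Pow(u, -1)), 1) = Add(1, Mul(4, Pow(u, -1))))
Pow(Add(Function('y')(Function('Z')(-13, 13), Function('l')(9)), 65709), -1) = Pow(Add(Add(Mul(Pow(9, -1), Add(4, 9)), Add(4, Mul(-24, -13))), 65709), -1) = Pow(Add(Add(Mul(Rational(1, 9), 13), Add(4, 312)), 65709), -1) = Pow(Add(Add(Rational(13, 9), 316), 65709), -1) = Pow(Add(Rational(2857, 9), 65709), -1) = Pow(Rational(594238, 9), -1) = Rational(9, 594238)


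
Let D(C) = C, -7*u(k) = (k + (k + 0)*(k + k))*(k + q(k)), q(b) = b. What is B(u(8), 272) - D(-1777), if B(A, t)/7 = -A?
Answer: 3953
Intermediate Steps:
u(k) = -2*k*(k + 2*k²)/7 (u(k) = -(k + (k + 0)*(k + k))*(k + k)/7 = -(k + k*(2*k))*2*k/7 = -(k + 2*k²)*2*k/7 = -2*k*(k + 2*k²)/7)
B(A, t) = -7*A (B(A, t) = 7*(-A) = -7*A)
B(u(8), 272) - D(-1777) = -(-2)*8²*(1 + 2*8) - 1*(-1777) = -(-2)*64*(1 + 16) + 1777 = -(-2)*64*17 + 1777 = -7*(-2176/7) + 1777 = 2176 + 1777 = 3953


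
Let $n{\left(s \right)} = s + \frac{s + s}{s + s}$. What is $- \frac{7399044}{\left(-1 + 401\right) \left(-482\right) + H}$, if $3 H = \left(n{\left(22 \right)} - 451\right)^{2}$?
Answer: $\frac{5549283}{98804} \approx 56.165$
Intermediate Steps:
$n{\left(s \right)} = 1 + s$ ($n{\left(s \right)} = s + \frac{2 s}{2 s} = s + 2 s \frac{1}{2 s} = s + 1 = 1 + s$)
$H = \frac{183184}{3}$ ($H = \frac{\left(\left(1 + 22\right) - 451\right)^{2}}{3} = \frac{\left(23 - 451\right)^{2}}{3} = \frac{\left(-428\right)^{2}}{3} = \frac{1}{3} \cdot 183184 = \frac{183184}{3} \approx 61061.0$)
$- \frac{7399044}{\left(-1 + 401\right) \left(-482\right) + H} = - \frac{7399044}{\left(-1 + 401\right) \left(-482\right) + \frac{183184}{3}} = - \frac{7399044}{400 \left(-482\right) + \frac{183184}{3}} = - \frac{7399044}{-192800 + \frac{183184}{3}} = - \frac{7399044}{- \frac{395216}{3}} = \left(-7399044\right) \left(- \frac{3}{395216}\right) = \frac{5549283}{98804}$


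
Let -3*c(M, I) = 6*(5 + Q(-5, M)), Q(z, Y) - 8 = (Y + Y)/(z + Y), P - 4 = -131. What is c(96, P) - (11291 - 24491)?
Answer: 1198450/91 ≈ 13170.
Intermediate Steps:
P = -127 (P = 4 - 131 = -127)
Q(z, Y) = 8 + 2*Y/(Y + z) (Q(z, Y) = 8 + (Y + Y)/(z + Y) = 8 + (2*Y)/(Y + z) = 8 + 2*Y/(Y + z))
c(M, I) = -10 - 4*(-20 + 5*M)/(-5 + M) (c(M, I) = -2*(5 + 2*(4*(-5) + 5*M)/(M - 5)) = -2*(5 + 2*(-20 + 5*M)/(-5 + M)) = -(30 + 12*(-20 + 5*M)/(-5 + M))/3 = -10 - 4*(-20 + 5*M)/(-5 + M))
c(96, P) - (11291 - 24491) = 10*(13 - 3*96)/(-5 + 96) - (11291 - 24491) = 10*(13 - 288)/91 - 1*(-13200) = 10*(1/91)*(-275) + 13200 = -2750/91 + 13200 = 1198450/91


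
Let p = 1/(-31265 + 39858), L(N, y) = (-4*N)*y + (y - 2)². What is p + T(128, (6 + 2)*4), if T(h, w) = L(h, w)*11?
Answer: -1463594131/8593 ≈ -1.7032e+5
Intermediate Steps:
L(N, y) = (-2 + y)² - 4*N*y (L(N, y) = -4*N*y + (-2 + y)² = (-2 + y)² - 4*N*y)
T(h, w) = 11*(-2 + w)² - 44*h*w (T(h, w) = ((-2 + w)² - 4*h*w)*11 = 11*(-2 + w)² - 44*h*w)
p = 1/8593 ≈ 0.00011637
p + T(128, (6 + 2)*4) = 1/8593 + (11*(-2 + (6 + 2)*4)² - 44*128*(6 + 2)*4) = 1/8593 + (11*(-2 + 8*4)² - 44*128*8*4) = 1/8593 + (11*(-2 + 32)² - 44*128*32) = 1/8593 + (11*30² - 180224) = 1/8593 + (11*900 - 180224) = 1/8593 + (9900 - 180224) = 1/8593 - 170324 = -1463594131/8593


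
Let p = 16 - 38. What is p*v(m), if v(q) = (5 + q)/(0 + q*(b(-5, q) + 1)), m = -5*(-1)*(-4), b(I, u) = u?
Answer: 33/38 ≈ 0.86842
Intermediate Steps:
m = -20 (m = 5*(-4) = -20)
p = -22
v(q) = (5 + q)/(q*(1 + q)) (v(q) = (5 + q)/(0 + q*(q + 1)) = (5 + q)/(0 + q*(1 + q)) = (5 + q)/((q*(1 + q))) = (5 + q)*(1/(q*(1 + q))) = (5 + q)/(q*(1 + q)))
p*v(m) = -22*(5 - 20)/((-20)*(1 - 20)) = -(-11)*(-15)/(10*(-19)) = -(-11)*(-1)*(-15)/(10*19) = -22*(-3/76) = 33/38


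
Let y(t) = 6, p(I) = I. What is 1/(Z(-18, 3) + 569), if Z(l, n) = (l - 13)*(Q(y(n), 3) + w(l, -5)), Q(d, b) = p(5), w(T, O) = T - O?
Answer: 1/817 ≈ 0.0012240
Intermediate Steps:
Q(d, b) = 5
Z(l, n) = (-13 + l)*(10 + l) (Z(l, n) = (l - 13)*(5 + (l - 1*(-5))) = (-13 + l)*(5 + (l + 5)) = (-13 + l)*(5 + (5 + l)) = (-13 + l)*(10 + l))
1/(Z(-18, 3) + 569) = 1/((-130 + (-18)**2 - 3*(-18)) + 569) = 1/((-130 + 324 + 54) + 569) = 1/(248 + 569) = 1/817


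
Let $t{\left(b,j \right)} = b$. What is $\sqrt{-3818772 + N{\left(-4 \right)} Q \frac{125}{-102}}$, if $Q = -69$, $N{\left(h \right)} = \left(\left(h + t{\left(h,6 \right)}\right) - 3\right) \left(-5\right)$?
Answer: $\frac{i \sqrt{4409124182}}{34} \approx 1953.0 i$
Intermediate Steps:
$N{\left(h \right)} = 15 - 10 h$ ($N{\left(h \right)} = \left(\left(h + h\right) - 3\right) \left(-5\right) = \left(2 h - 3\right) \left(-5\right) = \left(-3 + 2 h\right) \left(-5\right) = 15 - 10 h$)
$\sqrt{-3818772 + N{\left(-4 \right)} Q \frac{125}{-102}} = \sqrt{-3818772 + \left(15 - -40\right) \left(-69\right) \frac{125}{-102}} = \sqrt{-3818772 + \left(15 + 40\right) \left(-69\right) 125 \left(- \frac{1}{102}\right)} = \sqrt{-3818772 + 55 \left(-69\right) \left(- \frac{125}{102}\right)} = \sqrt{-3818772 - - \frac{158125}{34}} = \sqrt{-3818772 + \frac{158125}{34}} = \sqrt{- \frac{129680123}{34}} = \frac{i \sqrt{4409124182}}{34}$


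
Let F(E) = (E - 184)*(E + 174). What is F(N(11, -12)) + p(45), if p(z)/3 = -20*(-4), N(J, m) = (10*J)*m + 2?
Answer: 1718528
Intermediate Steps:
N(J, m) = 2 + 10*J*m (N(J, m) = 10*J*m + 2 = 2 + 10*J*m)
p(z) = 240 (p(z) = 3*(-20*(-4)) = 3*80 = 240)
F(E) = (-184 + E)*(174 + E)
F(N(11, -12)) + p(45) = (-32016 + (2 + 10*11*(-12))**2 - 10*(2 + 10*11*(-12))) + 240 = (-32016 + (2 - 1320)**2 - 10*(2 - 1320)) + 240 = (-32016 + (-1318)**2 - 10*(-1318)) + 240 = (-32016 + 1737124 + 13180) + 240 = 1718288 + 240 = 1718528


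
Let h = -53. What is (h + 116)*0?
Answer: 0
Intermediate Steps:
(h + 116)*0 = (-53 + 116)*0 = 63*0 = 0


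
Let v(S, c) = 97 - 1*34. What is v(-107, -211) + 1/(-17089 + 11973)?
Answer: 322307/5116 ≈ 63.000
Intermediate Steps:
v(S, c) = 63 (v(S, c) = 97 - 34 = 63)
v(-107, -211) + 1/(-17089 + 11973) = 63 + 1/(-17089 + 11973) = 63 + 1/(-5116) = 63 - 1/5116 = 322307/5116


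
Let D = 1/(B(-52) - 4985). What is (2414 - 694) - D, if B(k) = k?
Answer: 8663641/5037 ≈ 1720.0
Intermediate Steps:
D = -1/5037 (D = 1/(-52 - 4985) = 1/(-5037) = -1/5037 ≈ -0.00019853)
(2414 - 694) - D = (2414 - 694) - 1*(-1/5037) = 1720 + 1/5037 = 8663641/5037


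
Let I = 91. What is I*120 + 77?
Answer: 10997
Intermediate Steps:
I*120 + 77 = 91*120 + 77 = 10920 + 77 = 10997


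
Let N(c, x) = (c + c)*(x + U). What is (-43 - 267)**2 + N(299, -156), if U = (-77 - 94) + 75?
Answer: -54596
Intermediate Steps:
U = -96 (U = -171 + 75 = -96)
N(c, x) = 2*c*(-96 + x) (N(c, x) = (c + c)*(x - 96) = (2*c)*(-96 + x) = 2*c*(-96 + x))
(-43 - 267)**2 + N(299, -156) = (-43 - 267)**2 + 2*299*(-96 - 156) = (-310)**2 + 2*299*(-252) = 96100 - 150696 = -54596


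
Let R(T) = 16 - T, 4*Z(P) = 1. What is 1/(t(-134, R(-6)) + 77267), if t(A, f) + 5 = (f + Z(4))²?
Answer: 16/1244113 ≈ 1.2861e-5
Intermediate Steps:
Z(P) = ¼ (Z(P) = (¼)*1 = ¼)
t(A, f) = -5 + (¼ + f)² (t(A, f) = -5 + (f + ¼)² = -5 + (¼ + f)²)
1/(t(-134, R(-6)) + 77267) = 1/((-5 + (1 + 4*(16 - 1*(-6)))²/16) + 77267) = 1/((-5 + (1 + 4*(16 + 6))²/16) + 77267) = 1/((-5 + (1 + 4*22)²/16) + 77267) = 1/((-5 + (1 + 88)²/16) + 77267) = 1/((-5 + (1/16)*89²) + 77267) = 1/((-5 + (1/16)*7921) + 77267) = 1/((-5 + 7921/16) + 77267) = 1/(7841/16 + 77267) = 1/(1244113/16) = 16/1244113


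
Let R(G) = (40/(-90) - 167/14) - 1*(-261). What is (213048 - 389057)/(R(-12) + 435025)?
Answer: -22177134/54844477 ≈ -0.40436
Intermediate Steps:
R(G) = 31327/126 (R(G) = (40*(-1/90) - 167*1/14) + 261 = (-4/9 - 167/14) + 261 = -1559/126 + 261 = 31327/126)
(213048 - 389057)/(R(-12) + 435025) = (213048 - 389057)/(31327/126 + 435025) = -176009/54844477/126 = -176009*126/54844477 = -22177134/54844477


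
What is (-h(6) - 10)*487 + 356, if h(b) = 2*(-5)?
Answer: 356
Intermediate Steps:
h(b) = -10
(-h(6) - 10)*487 + 356 = (-1*(-10) - 10)*487 + 356 = (10 - 10)*487 + 356 = 0*487 + 356 = 0 + 356 = 356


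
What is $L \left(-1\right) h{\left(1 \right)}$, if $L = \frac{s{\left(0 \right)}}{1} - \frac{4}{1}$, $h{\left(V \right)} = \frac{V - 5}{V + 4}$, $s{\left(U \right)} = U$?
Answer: $- \frac{16}{5} \approx -3.2$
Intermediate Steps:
$h{\left(V \right)} = \frac{-5 + V}{4 + V}$
$L = -4$ ($L = \frac{0}{1} - \frac{4}{1} = 0 \cdot 1 - 4 = 0 - 4 = -4$)
$L \left(-1\right) h{\left(1 \right)} = \left(-4\right) \left(-1\right) \frac{-5 + 1}{4 + 1} = 4 \cdot \frac{1}{5} \left(-4\right) = 4 \left(- \frac{4}{5}\right) = - \frac{16}{5}$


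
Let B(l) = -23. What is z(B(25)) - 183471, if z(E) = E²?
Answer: -182942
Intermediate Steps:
z(B(25)) - 183471 = (-23)² - 183471 = 529 - 183471 = -182942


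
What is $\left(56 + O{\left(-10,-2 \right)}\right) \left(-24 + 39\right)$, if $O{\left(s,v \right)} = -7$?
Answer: $735$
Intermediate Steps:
$\left(56 + O{\left(-10,-2 \right)}\right) \left(-24 + 39\right) = \left(56 - 7\right) \left(-24 + 39\right) = 49 \cdot 15 = 735$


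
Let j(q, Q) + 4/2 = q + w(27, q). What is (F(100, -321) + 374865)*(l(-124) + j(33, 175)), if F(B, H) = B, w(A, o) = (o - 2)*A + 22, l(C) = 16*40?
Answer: 573696450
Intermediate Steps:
l(C) = 640
w(A, o) = 22 + A*(-2 + o) (w(A, o) = (-2 + o)*A + 22 = A*(-2 + o) + 22 = 22 + A*(-2 + o))
j(q, Q) = -34 + 28*q (j(q, Q) = -2 + (q + (22 - 2*27 + 27*q)) = -2 + (q + (22 - 54 + 27*q)) = -2 + (q + (-32 + 27*q)) = -2 + (-32 + 28*q) = -34 + 28*q)
(F(100, -321) + 374865)*(l(-124) + j(33, 175)) = (100 + 374865)*(640 + (-34 + 28*33)) = 374965*(640 + (-34 + 924)) = 374965*(640 + 890) = 374965*1530 = 573696450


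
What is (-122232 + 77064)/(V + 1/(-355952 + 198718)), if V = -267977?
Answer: 2367315104/14045031873 ≈ 0.16855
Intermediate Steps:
(-122232 + 77064)/(V + 1/(-355952 + 198718)) = (-122232 + 77064)/(-267977 + 1/(-355952 + 198718)) = -45168/(-267977 + 1/(-157234)) = -45168/(-267977 - 1/157234) = -45168/(-42135095619/157234) = -45168*(-157234/42135095619) = 2367315104/14045031873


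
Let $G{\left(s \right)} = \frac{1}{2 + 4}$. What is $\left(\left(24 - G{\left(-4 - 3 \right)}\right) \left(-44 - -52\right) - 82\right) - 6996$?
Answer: $- \frac{20662}{3} \approx -6887.3$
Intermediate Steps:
$G{\left(s \right)} = \frac{1}{6}$
$\left(\left(24 - G{\left(-4 - 3 \right)}\right) \left(-44 - -52\right) - 82\right) - 6996 = \left(\left(24 - \frac{1}{6}\right) \left(-44 - -52\right) - 82\right) - 6996 = \left(\left(24 - \frac{1}{6}\right) \left(-44 + 52\right) - 82\right) - 6996 = \left(\frac{143}{6} \cdot 8 - 82\right) - 6996 = \left(\frac{572}{3} - 82\right) - 6996 = \frac{326}{3} - 6996 = - \frac{20662}{3}$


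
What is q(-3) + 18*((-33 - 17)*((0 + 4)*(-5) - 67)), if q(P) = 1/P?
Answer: 234899/3 ≈ 78300.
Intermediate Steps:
q(-3) + 18*((-33 - 17)*((0 + 4)*(-5) - 67)) = 1/(-3) + 18*((-33 - 17)*((0 + 4)*(-5) - 67)) = -1/3 + 18*(-50*(4*(-5) - 67)) = -1/3 + 18*(-50*(-20 - 67)) = -1/3 + 18*(-50*(-87)) = -1/3 + 18*4350 = -1/3 + 78300 = 234899/3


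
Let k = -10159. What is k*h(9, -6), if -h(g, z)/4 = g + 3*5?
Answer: 975264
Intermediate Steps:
h(g, z) = -60 - 4*g (h(g, z) = -4*(g + 3*5) = -4*(g + 15) = -4*(15 + g) = -60 - 4*g)
k*h(9, -6) = -10159*(-60 - 4*9) = -10159*(-60 - 36) = -10159*(-96) = 975264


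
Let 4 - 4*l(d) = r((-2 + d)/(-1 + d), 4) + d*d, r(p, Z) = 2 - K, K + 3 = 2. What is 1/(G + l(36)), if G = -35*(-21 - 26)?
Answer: 4/5285 ≈ 0.00075686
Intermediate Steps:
K = -1 (K = -3 + 2 = -1)
G = 1645 (G = -35*(-47) = 1645)
r(p, Z) = 3 (r(p, Z) = 2 - 1*(-1) = 2 + 1 = 3)
l(d) = 1/4 - d**2/4 (l(d) = 1 - (3 + d*d)/4 = 1 - (3 + d**2)/4 = 1 + (-3/4 - d**2/4) = 1/4 - d**2/4)
1/(G + l(36)) = 1/(1645 + (1/4 - 1/4*36**2)) = 1/(1645 + (1/4 - 1/4*1296)) = 1/(1645 + (1/4 - 324)) = 1/(1645 - 1295/4) = 1/(5285/4) = 4/5285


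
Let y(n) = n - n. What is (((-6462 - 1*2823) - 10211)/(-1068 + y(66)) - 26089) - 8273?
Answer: -9169780/267 ≈ -34344.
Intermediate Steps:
y(n) = 0
(((-6462 - 1*2823) - 10211)/(-1068 + y(66)) - 26089) - 8273 = (((-6462 - 1*2823) - 10211)/(-1068 + 0) - 26089) - 8273 = (((-6462 - 2823) - 10211)/(-1068) - 26089) - 8273 = ((-9285 - 10211)*(-1/1068) - 26089) - 8273 = (-19496*(-1/1068) - 26089) - 8273 = (4874/267 - 26089) - 8273 = -6960889/267 - 8273 = -9169780/267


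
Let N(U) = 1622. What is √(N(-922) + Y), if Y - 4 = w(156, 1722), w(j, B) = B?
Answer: 6*√93 ≈ 57.862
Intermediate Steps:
Y = 1726 (Y = 4 + 1722 = 1726)
√(N(-922) + Y) = √(1622 + 1726) = √3348 = 6*√93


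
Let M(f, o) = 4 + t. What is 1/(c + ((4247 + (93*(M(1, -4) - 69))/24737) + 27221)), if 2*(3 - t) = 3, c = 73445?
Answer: 49474/5190453951 ≈ 9.5317e-6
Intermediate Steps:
t = 3/2 (t = 3 - ½*3 = 3 - 3/2 = 3/2 ≈ 1.5000)
M(f, o) = 11/2 (M(f, o) = 4 + 3/2 = 11/2)
1/(c + ((4247 + (93*(M(1, -4) - 69))/24737) + 27221)) = 1/(73445 + ((4247 + (93*(11/2 - 69))/24737) + 27221)) = 1/(73445 + ((4247 + (93*(-127/2))*(1/24737)) + 27221)) = 1/(73445 + ((4247 - 11811/2*1/24737) + 27221)) = 1/(73445 + ((4247 - 11811/49474) + 27221)) = 1/(73445 + (210104267/49474 + 27221)) = 1/(73445 + 1556836021/49474) = 1/(5190453951/49474) = 49474/5190453951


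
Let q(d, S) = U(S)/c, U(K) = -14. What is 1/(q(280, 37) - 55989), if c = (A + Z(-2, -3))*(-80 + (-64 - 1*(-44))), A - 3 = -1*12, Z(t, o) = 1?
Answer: -400/22395607 ≈ -1.7861e-5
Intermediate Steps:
A = -9 (A = 3 - 1*12 = 3 - 12 = -9)
c = 800 (c = (-9 + 1)*(-80 + (-64 - 1*(-44))) = -8*(-80 + (-64 + 44)) = -8*(-80 - 20) = -8*(-100) = 800)
q(d, S) = -7/400 (q(d, S) = -14/800 = -14*1/800 = -7/400)
1/(q(280, 37) - 55989) = 1/(-7/400 - 55989) = 1/(-22395607/400) = -400/22395607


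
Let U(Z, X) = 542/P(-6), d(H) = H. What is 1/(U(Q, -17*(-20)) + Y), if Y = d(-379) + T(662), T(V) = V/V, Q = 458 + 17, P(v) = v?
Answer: -3/1405 ≈ -0.0021352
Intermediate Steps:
Q = 475
T(V) = 1
U(Z, X) = -271/3 (U(Z, X) = 542/(-6) = 542*(-⅙) = -271/3)
Y = -378 (Y = -379 + 1 = -378)
1/(U(Q, -17*(-20)) + Y) = 1/(-271/3 - 378) = 1/(-1405/3) = -3/1405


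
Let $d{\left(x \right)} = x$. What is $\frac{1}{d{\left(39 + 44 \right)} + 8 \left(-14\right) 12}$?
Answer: $- \frac{1}{1261} \approx -0.00079302$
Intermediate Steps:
$\frac{1}{d{\left(39 + 44 \right)} + 8 \left(-14\right) 12} = \frac{1}{\left(39 + 44\right) + 8 \left(-14\right) 12} = \frac{1}{83 - 1344} = \frac{1}{-1261} = - \frac{1}{1261}$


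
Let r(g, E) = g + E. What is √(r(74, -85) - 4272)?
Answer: I*√4283 ≈ 65.445*I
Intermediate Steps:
r(g, E) = E + g
√(r(74, -85) - 4272) = √((-85 + 74) - 4272) = √(-11 - 4272) = √(-4283) = I*√4283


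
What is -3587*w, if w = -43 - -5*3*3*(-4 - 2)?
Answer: 1122731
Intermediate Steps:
w = -313 (w = -43 - (-15*3)*(-6) = -43 - (-45)*(-6) = -43 - 1*270 = -43 - 270 = -313)
-3587*w = -3587*(-313) = 1122731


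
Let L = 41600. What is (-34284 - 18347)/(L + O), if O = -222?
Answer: -52631/41378 ≈ -1.2720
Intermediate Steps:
(-34284 - 18347)/(L + O) = (-34284 - 18347)/(41600 - 222) = -52631/41378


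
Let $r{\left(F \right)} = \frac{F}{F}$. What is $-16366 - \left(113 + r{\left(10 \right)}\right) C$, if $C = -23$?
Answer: $-13744$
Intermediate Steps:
$r{\left(F \right)} = 1$
$-16366 - \left(113 + r{\left(10 \right)}\right) C = -16366 - \left(113 + 1\right) \left(-23\right) = -16366 - 114 \left(-23\right) = -16366 - -2622 = -16366 + 2622 = -13744$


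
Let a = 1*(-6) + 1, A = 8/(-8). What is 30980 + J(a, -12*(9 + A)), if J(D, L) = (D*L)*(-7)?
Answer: 27620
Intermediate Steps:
A = -1 (A = 8*(-⅛) = -1)
a = -5 (a = -6 + 1 = -5)
J(D, L) = -7*D*L
30980 + J(a, -12*(9 + A)) = 30980 - 7*(-5)*(-12*(9 - 1)) = 30980 - 7*(-5)*(-12*8) = 30980 - 7*(-5)*(-96) = 30980 - 3360 = 27620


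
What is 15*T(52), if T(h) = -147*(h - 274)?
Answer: 489510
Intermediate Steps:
T(h) = 40278 - 147*h (T(h) = -147*(-274 + h) = 40278 - 147*h)
15*T(52) = 15*(40278 - 147*52) = 15*(40278 - 7644) = 15*32634 = 489510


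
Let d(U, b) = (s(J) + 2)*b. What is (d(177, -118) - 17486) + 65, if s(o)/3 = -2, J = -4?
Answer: -16949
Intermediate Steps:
s(o) = -6 (s(o) = 3*(-2) = -6)
d(U, b) = -4*b (d(U, b) = (-6 + 2)*b = -4*b)
(d(177, -118) - 17486) + 65 = (-4*(-118) - 17486) + 65 = (472 - 17486) + 65 = -17014 + 65 = -16949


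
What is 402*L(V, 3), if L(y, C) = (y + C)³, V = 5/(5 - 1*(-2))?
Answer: 7065552/343 ≈ 20599.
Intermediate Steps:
V = 5/7 (V = 5/(5 + 2) = 5/7 ≈ 0.71429)
L(y, C) = (C + y)³
402*L(V, 3) = 402*(3 + 5/7)³ = 402*(26/7)³ = 402*(17576/343) = 7065552/343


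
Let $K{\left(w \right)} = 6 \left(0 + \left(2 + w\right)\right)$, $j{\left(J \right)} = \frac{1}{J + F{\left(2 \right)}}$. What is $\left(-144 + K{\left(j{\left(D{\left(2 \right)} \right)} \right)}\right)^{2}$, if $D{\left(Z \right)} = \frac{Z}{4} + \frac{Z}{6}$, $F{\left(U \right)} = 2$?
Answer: $\frac{4875264}{289} \approx 16869.0$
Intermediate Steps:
$D{\left(Z \right)} = \frac{5 Z}{12}$ ($D{\left(Z \right)} = Z \frac{1}{4} + Z \frac{1}{6} = \frac{Z}{4} + \frac{Z}{6} = \frac{5 Z}{12}$)
$j{\left(J \right)} = \frac{1}{2 + J}$ ($j{\left(J \right)} = \frac{1}{J + 2} = \frac{1}{2 + J}$)
$K{\left(w \right)} = 12 + 6 w$ ($K{\left(w \right)} = 6 \left(2 + w\right) = 12 + 6 w$)
$\left(-144 + K{\left(j{\left(D{\left(2 \right)} \right)} \right)}\right)^{2} = \left(-144 + \left(12 + \frac{6}{2 + \frac{5}{12} \cdot 2}\right)\right)^{2} = \left(-144 + \left(12 + \frac{6}{2 + \frac{5}{6}}\right)\right)^{2} = \left(-144 + \left(12 + \frac{6}{\frac{17}{6}}\right)\right)^{2} = \left(-144 + \left(12 + 6 \cdot \frac{6}{17}\right)\right)^{2} = \left(-144 + \left(12 + \frac{36}{17}\right)\right)^{2} = \left(-144 + \frac{240}{17}\right)^{2} = \left(- \frac{2208}{17}\right)^{2} = \frac{4875264}{289}$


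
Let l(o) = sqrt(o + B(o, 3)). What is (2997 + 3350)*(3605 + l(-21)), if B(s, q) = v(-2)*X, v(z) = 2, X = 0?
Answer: 22880935 + 6347*I*sqrt(21) ≈ 2.2881e+7 + 29086.0*I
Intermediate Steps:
B(s, q) = 0 (B(s, q) = 2*0 = 0)
l(o) = sqrt(o) (l(o) = sqrt(o + 0) = sqrt(o))
(2997 + 3350)*(3605 + l(-21)) = (2997 + 3350)*(3605 + sqrt(-21)) = 6347*(3605 + I*sqrt(21)) = 22880935 + 6347*I*sqrt(21)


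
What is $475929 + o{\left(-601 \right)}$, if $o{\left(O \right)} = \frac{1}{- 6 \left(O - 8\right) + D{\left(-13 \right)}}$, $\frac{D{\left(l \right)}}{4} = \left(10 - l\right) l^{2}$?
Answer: $\frac{9138788659}{19202} \approx 4.7593 \cdot 10^{5}$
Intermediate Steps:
$D{\left(l \right)} = 4 l^{2} \left(10 - l\right)$ ($D{\left(l \right)} = 4 \left(10 - l\right) l^{2} = 4 l^{2} \left(10 - l\right)$)
$o{\left(O \right)} = \frac{1}{15596 - 6 O}$ ($o{\left(O \right)} = \frac{1}{- 6 \left(O - 8\right) + 4 \left(-13\right)^{2} \left(10 - -13\right)} = \frac{1}{- 6 \left(-8 + O\right) + 4 \cdot 169 \left(10 + 13\right)} = \frac{1}{\left(48 - 6 O\right) + 4 \cdot 169 \cdot 23} = \frac{1}{\left(48 - 6 O\right) + 15548} = \frac{1}{15596 - 6 O}$)
$475929 + o{\left(-601 \right)} = 475929 - \frac{1}{-15596 + 6 \left(-601\right)} = 475929 - \frac{1}{-15596 - 3606} = 475929 - \frac{1}{-19202} = 475929 - - \frac{1}{19202} = 475929 + \frac{1}{19202} = \frac{9138788659}{19202}$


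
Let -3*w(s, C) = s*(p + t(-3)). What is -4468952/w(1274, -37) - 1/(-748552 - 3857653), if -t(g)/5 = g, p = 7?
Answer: 15438681792377/32275678435 ≈ 478.34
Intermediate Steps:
t(g) = -5*g
w(s, C) = -22*s/3 (w(s, C) = -s*(7 - 5*(-3))/3 = -s*(7 + 15)/3 = -s*22/3 = -22*s/3)
-4468952/w(1274, -37) - 1/(-748552 - 3857653) = -4468952/((-22/3*1274)) - 1/(-748552 - 3857653) = -4468952/(-28028/3) - 1/(-4606205) = -4468952*(-3/28028) - 1*(-1/4606205) = 3351714/7007 + 1/4606205 = 15438681792377/32275678435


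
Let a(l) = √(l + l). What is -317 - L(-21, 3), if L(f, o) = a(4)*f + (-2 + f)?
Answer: -294 + 42*√2 ≈ -234.60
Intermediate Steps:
a(l) = √2*√l (a(l) = √(2*l) = √2*√l)
L(f, o) = -2 + f + 2*f*√2 (L(f, o) = (√2*√4)*f + (-2 + f) = (√2*2)*f + (-2 + f) = (2*√2)*f + (-2 + f) = 2*f*√2 + (-2 + f) = -2 + f + 2*f*√2)
-317 - L(-21, 3) = -317 - (-2 - 21 + 2*(-21)*√2) = -317 - (-2 - 21 - 42*√2) = -317 - (-23 - 42*√2) = -317 + (23 + 42*√2) = -294 + 42*√2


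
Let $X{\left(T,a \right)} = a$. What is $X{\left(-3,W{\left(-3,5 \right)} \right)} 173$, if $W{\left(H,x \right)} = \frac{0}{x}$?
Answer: $0$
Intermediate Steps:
$W{\left(H,x \right)} = 0$
$X{\left(-3,W{\left(-3,5 \right)} \right)} 173 = 0 \cdot 173 = 0$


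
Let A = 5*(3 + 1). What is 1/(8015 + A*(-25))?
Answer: 1/7515 ≈ 0.00013307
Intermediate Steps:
A = 20 (A = 5*4 = 20)
1/(8015 + A*(-25)) = 1/(8015 + 20*(-25)) = 1/(8015 - 500) = 1/7515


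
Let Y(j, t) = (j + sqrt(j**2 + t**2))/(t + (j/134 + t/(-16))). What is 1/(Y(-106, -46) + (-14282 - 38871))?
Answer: -29449917152889/1565280359431969609 + 25233808*sqrt(3338)/1565280359431969609 ≈ -1.8814e-5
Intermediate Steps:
Y(j, t) = (j + sqrt(j**2 + t**2))/(j/134 + 15*t/16) (Y(j, t) = (j + sqrt(j**2 + t**2))/(t + (j*(1/134) + t*(-1/16))) = (j + sqrt(j**2 + t**2))/(t + (j/134 - t/16)) = (j + sqrt(j**2 + t**2))/(t + (-t/16 + j/134)) = (j + sqrt(j**2 + t**2))/(j/134 + 15*t/16))
1/(Y(-106, -46) + (-14282 - 38871)) = 1/(1072*(-106 + sqrt((-106)**2 + (-46)**2))/(8*(-106) + 1005*(-46)) + (-14282 - 38871)) = 1/(1072*(-106 + sqrt(11236 + 2116))/(-848 - 46230) - 53153) = 1/(1072*(-106 + sqrt(13352))/(-47078) - 53153) = 1/(1072*(-1/47078)*(-106 + 2*sqrt(3338)) - 53153) = 1/((56816/23539 - 1072*sqrt(3338)/23539) - 53153) = 1/(-1251111651/23539 - 1072*sqrt(3338)/23539)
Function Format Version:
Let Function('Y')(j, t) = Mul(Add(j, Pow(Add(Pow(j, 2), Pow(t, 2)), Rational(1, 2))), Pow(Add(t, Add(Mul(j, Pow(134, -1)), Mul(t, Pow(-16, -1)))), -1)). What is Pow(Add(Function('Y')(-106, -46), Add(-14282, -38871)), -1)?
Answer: Add(Rational(-29449917152889, 1565280359431969609), Mul(Rational(25233808, 1565280359431969609), Pow(3338, Rational(1, 2)))) ≈ -1.8814e-5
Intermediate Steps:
Function('Y')(j, t) = Mul(Pow(Add(Mul(Rational(1, 134), j), Mul(Rational(15, 16), t)), -1), Add(j, Pow(Add(Pow(j, 2), Pow(t, 2)), Rational(1, 2)))) (Function('Y')(j, t) = Mul(Add(j, Pow(Add(Pow(j, 2), Pow(t, 2)), Rational(1, 2))), Pow(Add(t, Add(Mul(j, Rational(1, 134)), Mul(t, Rational(-1, 16)))), -1)) = Mul(Add(j, Pow(Add(Pow(j, 2), Pow(t, 2)), Rational(1, 2))), Pow(Add(t, Add(Mul(Rational(1, 134), j), Mul(Rational(-1, 16), t))), -1)) = Mul(Add(j, Pow(Add(Pow(j, 2), Pow(t, 2)), Rational(1, 2))), Pow(Add(t, Add(Mul(Rational(-1, 16), t), Mul(Rational(1, 134), j))), -1)) = Mul(Add(j, Pow(Add(Pow(j, 2), Pow(t, 2)), Rational(1, 2))), Pow(Add(Mul(Rational(1, 134), j), Mul(Rational(15, 16), t)), -1)) = Mul(Pow(Add(Mul(Rational(1, 134), j), Mul(Rational(15, 16), t)), -1), Add(j, Pow(Add(Pow(j, 2), Pow(t, 2)), Rational(1, 2)))))
Pow(Add(Function('Y')(-106, -46), Add(-14282, -38871)), -1) = Pow(Add(Mul(1072, Pow(Add(Mul(8, -106), Mul(1005, -46)), -1), Add(-106, Pow(Add(Pow(-106, 2), Pow(-46, 2)), Rational(1, 2)))), Add(-14282, -38871)), -1) = Pow(Add(Mul(1072, Pow(Add(-848, -46230), -1), Add(-106, Pow(Add(11236, 2116), Rational(1, 2)))), -53153), -1) = Pow(Add(Mul(1072, Pow(-47078, -1), Add(-106, Pow(13352, Rational(1, 2)))), -53153), -1) = Pow(Add(Mul(1072, Rational(-1, 47078), Add(-106, Mul(2, Pow(3338, Rational(1, 2))))), -53153), -1) = Pow(Add(Add(Rational(56816, 23539), Mul(Rational(-1072, 23539), Pow(3338, Rational(1, 2)))), -53153), -1) = Pow(Add(Rational(-1251111651, 23539), Mul(Rational(-1072, 23539), Pow(3338, Rational(1, 2)))), -1)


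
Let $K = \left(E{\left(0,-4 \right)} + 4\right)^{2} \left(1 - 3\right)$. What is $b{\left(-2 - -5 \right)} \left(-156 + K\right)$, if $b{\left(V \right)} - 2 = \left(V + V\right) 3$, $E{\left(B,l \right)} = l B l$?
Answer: $-3760$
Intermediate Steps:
$E{\left(B,l \right)} = B l^{2}$ ($E{\left(B,l \right)} = B l l = B l^{2}$)
$b{\left(V \right)} = 2 + 6 V$ ($b{\left(V \right)} = 2 + \left(V + V\right) 3 = 2 + 2 V 3 = 2 + 6 V$)
$K = -32$ ($K = \left(0 \left(-4\right)^{2} + 4\right)^{2} \left(1 - 3\right) = \left(0 \cdot 16 + 4\right)^{2} \left(-2\right) = \left(0 + 4\right)^{2} \left(-2\right) = 4^{2} \left(-2\right) = 16 \left(-2\right) = -32$)
$b{\left(-2 - -5 \right)} \left(-156 + K\right) = \left(2 + 6 \left(-2 - -5\right)\right) \left(-156 - 32\right) = \left(2 + 6 \left(-2 + 5\right)\right) \left(-188\right) = \left(2 + 6 \cdot 3\right) \left(-188\right) = \left(2 + 18\right) \left(-188\right) = 20 \left(-188\right) = -3760$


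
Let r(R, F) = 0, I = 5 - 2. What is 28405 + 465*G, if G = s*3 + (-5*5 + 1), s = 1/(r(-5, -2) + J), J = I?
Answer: 17710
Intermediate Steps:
I = 3
J = 3
s = ⅓ (s = 1/(0 + 3) = 1/3 = ⅓ ≈ 0.33333)
G = -23 (G = (⅓)*3 + (-5*5 + 1) = 1 + (-25 + 1) = 1 - 24 = -23)
28405 + 465*G = 28405 + 465*(-23) = 28405 - 10695 = 17710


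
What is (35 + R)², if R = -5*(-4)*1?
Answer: 3025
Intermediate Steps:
R = 20 (R = 20*1 = 20)
(35 + R)² = (35 + 20)² = 55² = 3025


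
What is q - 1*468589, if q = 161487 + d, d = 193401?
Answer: -113701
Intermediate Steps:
q = 354888 (q = 161487 + 193401 = 354888)
q - 1*468589 = 354888 - 1*468589 = 354888 - 468589 = -113701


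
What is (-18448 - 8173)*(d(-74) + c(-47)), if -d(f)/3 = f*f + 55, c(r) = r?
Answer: 442973440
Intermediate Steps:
d(f) = -165 - 3*f**2 (d(f) = -3*(f*f + 55) = -3*(f**2 + 55) = -3*(55 + f**2) = -165 - 3*f**2)
(-18448 - 8173)*(d(-74) + c(-47)) = (-18448 - 8173)*((-165 - 3*(-74)**2) - 47) = -26621*((-165 - 3*5476) - 47) = -26621*((-165 - 16428) - 47) = -26621*(-16593 - 47) = -26621*(-16640) = 442973440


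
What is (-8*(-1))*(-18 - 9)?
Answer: -216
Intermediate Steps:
(-8*(-1))*(-18 - 9) = 8*(-27) = -216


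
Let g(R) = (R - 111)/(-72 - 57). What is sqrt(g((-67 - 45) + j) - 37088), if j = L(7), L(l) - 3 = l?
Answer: I*sqrt(68572659)/43 ≈ 192.58*I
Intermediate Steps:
L(l) = 3 + l
j = 10 (j = 3 + 7 = 10)
g(R) = 37/43 - R/129 (g(R) = (-111 + R)/(-129) = (-111 + R)*(-1/129) = 37/43 - R/129)
sqrt(g((-67 - 45) + j) - 37088) = sqrt((37/43 - ((-67 - 45) + 10)/129) - 37088) = sqrt((37/43 - (-112 + 10)/129) - 37088) = sqrt((37/43 - 1/129*(-102)) - 37088) = sqrt((37/43 + 34/43) - 37088) = sqrt(71/43 - 37088) = sqrt(-1594713/43) = I*sqrt(68572659)/43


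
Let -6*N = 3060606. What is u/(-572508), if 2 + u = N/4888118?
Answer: 3428779/932828886648 ≈ 3.6757e-6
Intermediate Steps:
N = -510101 (N = -1/6*3060606 = -510101)
u = -10286337/4888118 (u = -2 - 510101/4888118 = -10286337/4888118 ≈ -2.1044)
u/(-572508) = -10286337/4888118/(-572508) = -10286337/4888118*(-1/572508) = 3428779/932828886648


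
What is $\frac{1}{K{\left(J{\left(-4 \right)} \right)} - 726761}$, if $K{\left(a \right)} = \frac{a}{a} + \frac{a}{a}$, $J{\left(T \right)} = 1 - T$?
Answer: $- \frac{1}{726759} \approx -1.376 \cdot 10^{-6}$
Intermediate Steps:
$K{\left(a \right)} = 2$ ($K{\left(a \right)} = 1 + 1 = 2$)
$\frac{1}{K{\left(J{\left(-4 \right)} \right)} - 726761} = \frac{1}{2 - 726761} = \frac{1}{-726759} = - \frac{1}{726759}$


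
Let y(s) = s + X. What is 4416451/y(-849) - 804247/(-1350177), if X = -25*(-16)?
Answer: -5962629454924/606229473 ≈ -9835.6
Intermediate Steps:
X = 400
y(s) = 400 + s (y(s) = s + 400 = 400 + s)
4416451/y(-849) - 804247/(-1350177) = 4416451/(400 - 849) - 804247/(-1350177) = 4416451/(-449) - 804247*(-1/1350177) = 4416451*(-1/449) + 804247/1350177 = -4416451/449 + 804247/1350177 = -5962629454924/606229473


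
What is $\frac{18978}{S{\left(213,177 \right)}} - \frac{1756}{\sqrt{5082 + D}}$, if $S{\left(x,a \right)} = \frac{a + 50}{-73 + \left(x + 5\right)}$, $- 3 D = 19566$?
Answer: $\frac{2751810}{227} + \frac{439 i \sqrt{10}}{30} \approx 12123.0 + 46.275 i$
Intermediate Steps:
$D = -6522$ ($D = \left(- \frac{1}{3}\right) 19566 = -6522$)
$S{\left(x,a \right)} = \frac{50 + a}{-68 + x}$ ($S{\left(x,a \right)} = \frac{50 + a}{-73 + \left(5 + x\right)} = \frac{50 + a}{-68 + x}$)
$\frac{18978}{S{\left(213,177 \right)}} - \frac{1756}{\sqrt{5082 + D}} = \frac{18978}{\frac{1}{-68 + 213} \left(50 + 177\right)} - \frac{1756}{\sqrt{5082 - 6522}} = \frac{18978}{\frac{1}{145} \cdot 227} - \frac{1756}{\sqrt{-1440}} = \frac{18978}{\frac{1}{145} \cdot 227} - \frac{1756}{12 i \sqrt{10}} = \frac{18978}{\frac{227}{145}} - 1756 \left(- \frac{i \sqrt{10}}{120}\right) = 18978 \cdot \frac{145}{227} + \frac{439 i \sqrt{10}}{30} = \frac{2751810}{227} + \frac{439 i \sqrt{10}}{30}$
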